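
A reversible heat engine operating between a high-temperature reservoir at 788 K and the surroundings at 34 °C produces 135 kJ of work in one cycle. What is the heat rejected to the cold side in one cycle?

T_C = 34 °C → 34 + 273.15 = 307.15 K.
For a reversible engine, η = 1 − T_C/T_H = 1 − 307.15/788.00 = 0.6102.
Since Q_C/Q_H = T_C/T_H and Q_H = W/η, Q_C = W·T_C/(T_H − T_C) = 135 × 307.15/480.85 = 86.2 kJ.

Q_C ≈ 86.2 kJ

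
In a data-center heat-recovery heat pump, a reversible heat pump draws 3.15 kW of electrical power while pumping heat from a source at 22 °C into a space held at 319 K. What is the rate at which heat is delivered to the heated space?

T_C = 22 °C → 22 + 273.15 = 295.15 K.
For a reversible heat pump, COP_HP = T_H/(T_H − T_C) = 319.00/23.85 = 13.3753.
Q_H = COP_HP · W = 13.3753 × 3.15 = 42.13 kW.

Q̇_H ≈ 42.13 kW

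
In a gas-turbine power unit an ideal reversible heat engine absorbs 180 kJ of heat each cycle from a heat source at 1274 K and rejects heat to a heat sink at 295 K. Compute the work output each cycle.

W ≈ 138 kJ

Since the cycle is reversible, η = 1 − T_C/T_H = 1 − 295.00/1274.00 = 0.7684.
W = η·Q_H = 0.7684 × 180 = 138 kJ.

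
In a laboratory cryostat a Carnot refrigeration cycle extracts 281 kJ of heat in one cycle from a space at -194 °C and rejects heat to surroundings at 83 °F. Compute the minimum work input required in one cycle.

T_H = 83 °F → (83 − 32) × 5/9 = 28.33 °C = 301.48 K.
T_C = -194 °C → -194 + 273.15 = 79.15 K.
Carnot COP: COP_R = T_C/(T_H − T_C) = 79.15/222.33 = 0.3560.
W = Q_C/COP_R = 281/0.3560 = 789 kJ.

W_in ≈ 789 kJ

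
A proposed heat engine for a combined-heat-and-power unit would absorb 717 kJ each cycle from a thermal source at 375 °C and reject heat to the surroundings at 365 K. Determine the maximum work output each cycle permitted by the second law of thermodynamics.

W_max ≈ 313.2 kJ

T_H = 375 °C → 375 + 273.15 = 648.15 K.
By the Carnot theorem, η_max = 1 − T_C/T_H = 1 − 365.00/648.15 = 0.4369.
W_max = η_max · Q_H = 0.4369 × 717 = 313.2 kJ.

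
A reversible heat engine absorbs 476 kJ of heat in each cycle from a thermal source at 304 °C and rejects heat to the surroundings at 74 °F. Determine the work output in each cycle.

T_H = 304 °C → 304 + 273.15 = 577.15 K.
T_C = 74 °F → (74 − 32) × 5/9 = 23.33 °C = 296.48 K.
For a reversible engine, η = 1 − T_C/T_H = 1 − 296.48/577.15 = 0.4863.
W = η·Q_H = 0.4863 × 476 = 231 kJ.

W ≈ 231 kJ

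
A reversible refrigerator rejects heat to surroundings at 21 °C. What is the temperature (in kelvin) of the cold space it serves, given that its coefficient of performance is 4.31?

T_C ≈ 239 K

T_H = 21 °C → 21 + 273.15 = 294.15 K.
COP_R = T_C/(T_H − T_C) ⇒ T_C = T_H·COP_R/(1 + COP_R) = 294.15 × 4.31/(1 + 4.31) = 239 K.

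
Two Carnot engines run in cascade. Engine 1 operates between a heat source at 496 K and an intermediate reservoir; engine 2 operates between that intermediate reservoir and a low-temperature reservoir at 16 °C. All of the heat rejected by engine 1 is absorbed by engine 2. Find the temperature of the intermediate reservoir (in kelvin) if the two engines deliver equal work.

T_m ≈ 393 K

T_C = 16 °C → 16 + 273.15 = 289.15 K.
For reversible stages Q_m = Q_H·(T_m/T_H). Setting W₁ = Q_H(1 − T_m/T_H) equal to W₂ = Q_m(1 − T_C/T_m) = Q_H·(T_m − T_C)/T_H gives T_H − T_m = T_m − T_C, so T_m = (T_H + T_C)/2 = (496.00 + 289.15)/2 = 393 K.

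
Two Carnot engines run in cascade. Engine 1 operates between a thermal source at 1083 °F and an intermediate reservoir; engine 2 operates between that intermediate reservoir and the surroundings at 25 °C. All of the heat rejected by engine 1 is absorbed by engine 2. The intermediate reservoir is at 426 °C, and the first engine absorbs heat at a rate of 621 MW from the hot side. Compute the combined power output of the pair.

Ẇ_total ≈ 405 MW

T_H = 1083 °F → (1083 − 32) × 5/9 = 583.89 °C = 857.04 K.
T_C = 25 °C → 25 + 273.15 = 298.15 K.
Two reversible stages in series are equivalent to a single Carnot engine between T_H and T_C, so η_total = 1 − T_C/T_H = 1 − 298.15/857.04 = 0.6521.
W_total = η_total · Q_H = 0.6521 × 621 = 405 MW.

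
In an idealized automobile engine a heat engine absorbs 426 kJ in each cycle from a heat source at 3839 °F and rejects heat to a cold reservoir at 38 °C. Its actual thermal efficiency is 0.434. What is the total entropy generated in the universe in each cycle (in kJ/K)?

T_H = 3839 °F → (3839 − 32) × 5/9 = 2115.00 °C = 2388.15 K.
T_C = 38 °C → 38 + 273.15 = 311.15 K.
W = η·Q_H = 0.434 × 426 = 184.9 kJ, so Q_C = Q_H − W = 241.1 kJ.
The hot reservoir loses entropy Q_H/T_H = 426/2388.15 = 0.1784 kJ/K; the cold reservoir gains Q_C/T_C = 241.1/311.15 = 0.7749 kJ/K.
ΔS_univ = −Q_H/T_H + Q_C/T_C = 0.5965 kJ/K (> 0, since η = 0.434 < η_Carnot = 0.870).

ΔS_univ ≈ 0.5965 kJ/K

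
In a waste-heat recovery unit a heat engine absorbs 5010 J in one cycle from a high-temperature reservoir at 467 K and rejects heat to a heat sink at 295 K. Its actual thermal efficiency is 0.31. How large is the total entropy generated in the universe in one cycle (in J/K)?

ΔS_univ ≈ 0.990 J/K

W = η·Q_H = 0.31 × 5010 = 1553 J, so Q_C = Q_H − W = 3457 J.
The hot reservoir loses entropy Q_H/T_H = 5010/467.00 = 10.73 J/K; the cold reservoir gains Q_C/T_C = 3457/295.00 = 11.72 J/K.
ΔS_univ = −Q_H/T_H + Q_C/T_C = 0.990 J/K (> 0, since η = 0.31 < η_Carnot = 0.368).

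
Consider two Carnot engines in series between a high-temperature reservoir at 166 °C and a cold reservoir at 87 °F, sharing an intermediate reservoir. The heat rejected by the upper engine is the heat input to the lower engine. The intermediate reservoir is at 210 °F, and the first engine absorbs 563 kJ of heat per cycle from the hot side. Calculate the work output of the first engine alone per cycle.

T_H = 166 °C → 166 + 273.15 = 439.15 K.
T_C = 87 °F → (87 − 32) × 5/9 = 30.56 °C = 303.71 K.
T_m = 210 °F → (210 − 32) × 5/9 = 98.89 °C = 372.04 K.
First-stage efficiency η₁ = 1 − T_m/T_H = 1 − 372.04/439.15 = 0.1528.
W₁ = η₁·Q_H = 0.1528 × 563 = 86.0 kJ.

W₁ ≈ 86.0 kJ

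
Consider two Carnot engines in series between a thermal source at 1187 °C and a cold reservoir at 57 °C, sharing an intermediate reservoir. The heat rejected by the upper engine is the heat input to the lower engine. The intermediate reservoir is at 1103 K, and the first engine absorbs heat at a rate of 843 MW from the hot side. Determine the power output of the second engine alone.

T_H = 1187 °C → 1187 + 273.15 = 1460.15 K.
T_C = 57 °C → 57 + 273.15 = 330.15 K.
Heat entering the second stage: Q_m = Q_H·(T_m/T_H) = 843 × 1103.00/1460.15 = 637 MW.
Second-stage efficiency η₂ = 1 − T_C/T_m = 1 − 330.15/1103.00 = 0.7007, so W₂ = η₂·Q_m = 446 MW.

Ẇ₂ ≈ 446 MW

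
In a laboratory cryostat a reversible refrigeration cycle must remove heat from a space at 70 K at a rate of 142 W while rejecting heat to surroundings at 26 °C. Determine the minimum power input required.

T_H = 26 °C → 26 + 273.15 = 299.15 K.
For a reversible refrigerator, COP_R = T_C/(T_H − T_C) = 70.00/229.15 = 0.3055.
W = Q_C/COP_R = 142/0.3055 = 464.8 W.

Ẇ_in ≈ 464.8 W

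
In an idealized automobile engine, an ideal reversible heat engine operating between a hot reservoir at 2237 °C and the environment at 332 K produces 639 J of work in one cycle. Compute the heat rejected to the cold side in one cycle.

Q_C ≈ 97.4 J

T_H = 2237 °C → 2237 + 273.15 = 2510.15 K.
For a reversible engine, η = 1 − T_C/T_H = 1 − 332.00/2510.15 = 0.8677.
Since Q_C/Q_H = T_C/T_H and Q_H = W/η, Q_C = W·T_C/(T_H − T_C) = 639 × 332.00/2178.15 = 97.4 J.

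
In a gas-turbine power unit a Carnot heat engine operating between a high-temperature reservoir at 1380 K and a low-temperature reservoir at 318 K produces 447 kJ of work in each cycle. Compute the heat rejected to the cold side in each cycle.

The Carnot efficiency is η = 1 − T_C/T_H = 1 − 318.00/1380.00 = 0.7696.
Since Q_C/Q_H = T_C/T_H and Q_H = W/η, Q_C = W·T_C/(T_H − T_C) = 447 × 318.00/1062.00 = 134 kJ.

Q_C ≈ 134 kJ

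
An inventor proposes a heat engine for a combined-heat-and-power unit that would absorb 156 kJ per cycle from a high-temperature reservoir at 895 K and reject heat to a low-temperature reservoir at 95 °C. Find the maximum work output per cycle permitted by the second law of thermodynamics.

T_C = 95 °C → 95 + 273.15 = 368.15 K.
The second-law ceiling is the Carnot efficiency, η_max = 1 − T_C/T_H = 1 − 368.15/895.00 = 0.5887.
W_max = η_max · Q_H = 0.5887 × 156 = 91.83 kJ.

W_max ≈ 91.83 kJ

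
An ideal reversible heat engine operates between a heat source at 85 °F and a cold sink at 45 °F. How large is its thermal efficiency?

T_H = 85 °F → (85 − 32) × 5/9 = 29.44 °C = 302.59 K.
T_C = 45 °F → (45 − 32) × 5/9 = 7.22 °C = 280.37 K.
η_rev = 1 − T_C/T_H = 1 − 280.37/302.59 = 0.07344.

η ≈ 0.07344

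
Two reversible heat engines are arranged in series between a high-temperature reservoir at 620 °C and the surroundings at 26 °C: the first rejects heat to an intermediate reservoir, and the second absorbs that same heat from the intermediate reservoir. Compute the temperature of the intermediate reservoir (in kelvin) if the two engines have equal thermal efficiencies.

T_m ≈ 517 K

T_H = 620 °C → 620 + 273.15 = 893.15 K.
T_C = 26 °C → 26 + 273.15 = 299.15 K.
Equal efficiencies require 1 − T_m/T_H = 1 − T_C/T_m, i.e. T_m/T_H = T_C/T_m, so T_m = √(T_H·T_C) = √(893.15 × 299.15) = 517 K.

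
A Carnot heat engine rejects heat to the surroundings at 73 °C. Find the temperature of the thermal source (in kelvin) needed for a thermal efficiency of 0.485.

T_H ≈ 672.1 K

T_C = 73 °C → 73 + 273.15 = 346.15 K.
From η = 1 − T_C/T_H, solving for T_H gives T_H = T_C/(1 − η) = 346.15/(1 − 0.485) = 672.1 K.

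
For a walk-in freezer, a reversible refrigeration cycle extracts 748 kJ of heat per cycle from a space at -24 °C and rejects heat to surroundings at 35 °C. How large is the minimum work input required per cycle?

W_in ≈ 177 kJ

T_H = 35 °C → 35 + 273.15 = 308.15 K.
T_C = -24 °C → -24 + 273.15 = 249.15 K.
For a reversible refrigerator, COP_R = T_C/(T_H − T_C) = 249.15/59.00 = 4.2229.
W = Q_C/COP_R = 748/4.2229 = 177 kJ.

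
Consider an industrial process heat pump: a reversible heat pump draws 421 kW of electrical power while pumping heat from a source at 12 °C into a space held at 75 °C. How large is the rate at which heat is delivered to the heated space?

T_H = 75 °C → 75 + 273.15 = 348.15 K.
T_C = 12 °C → 12 + 273.15 = 285.15 K.
Reversible heating COP: COP_HP = T_H/(T_H − T_C) = 348.15/63.00 = 5.5262.
Q_H = COP_HP · W = 5.5262 × 421 = 2330 kW.

Q̇_H ≈ 2330 kW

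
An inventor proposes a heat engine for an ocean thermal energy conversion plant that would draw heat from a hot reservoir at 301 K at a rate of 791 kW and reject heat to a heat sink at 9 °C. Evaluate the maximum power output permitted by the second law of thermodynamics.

Ẇ_max ≈ 49.54 kW

T_C = 9 °C → 9 + 273.15 = 282.15 K.
The upper bound on efficiency is η_max = 1 − T_C/T_H = 1 − 282.15/301.00 = 0.0626.
W_max = η_max · Q_H = 0.0626 × 791 = 49.54 kW.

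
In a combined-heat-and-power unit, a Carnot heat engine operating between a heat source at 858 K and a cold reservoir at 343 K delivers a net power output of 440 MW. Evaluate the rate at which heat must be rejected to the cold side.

Q̇_C ≈ 293 MW

The Carnot efficiency is η = 1 − T_C/T_H = 1 − 343.00/858.00 = 0.6002.
Since Q_C/Q_H = T_C/T_H and Q_H = W/η, Q_C = W·T_C/(T_H − T_C) = 440 × 343.00/515.00 = 293 MW.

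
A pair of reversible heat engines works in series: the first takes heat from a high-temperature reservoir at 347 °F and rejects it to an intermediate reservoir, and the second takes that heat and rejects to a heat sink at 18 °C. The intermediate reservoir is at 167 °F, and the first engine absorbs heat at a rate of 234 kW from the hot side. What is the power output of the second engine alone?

T_H = 347 °F → (347 − 32) × 5/9 = 175.00 °C = 448.15 K.
T_C = 18 °C → 18 + 273.15 = 291.15 K.
T_m = 167 °F → (167 − 32) × 5/9 = 75.00 °C = 348.15 K.
Heat entering the second stage: Q_m = Q_H·(T_m/T_H) = 234 × 348.15/448.15 = 181.8 kW.
Second-stage efficiency η₂ = 1 − T_C/T_m = 1 − 291.15/348.15 = 0.1637, so W₂ = η₂·Q_m = 29.76 kW.

Ẇ₂ ≈ 29.76 kW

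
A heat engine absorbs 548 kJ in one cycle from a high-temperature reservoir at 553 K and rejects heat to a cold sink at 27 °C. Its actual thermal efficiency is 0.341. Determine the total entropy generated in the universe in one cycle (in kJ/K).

T_C = 27 °C → 27 + 273.15 = 300.15 K.
W = η·Q_H = 0.341 × 548 = 186.9 kJ, so Q_C = Q_H − W = 361.1 kJ.
Entropy balance on the reservoirs: −Q_H/T_H = -0.9910 kJ/K, +Q_C/T_C = 1.203 kJ/K.
ΔS_univ = −Q_H/T_H + Q_C/T_C = 0.2122 kJ/K (> 0, since η = 0.341 < η_Carnot = 0.457).

ΔS_univ ≈ 0.2122 kJ/K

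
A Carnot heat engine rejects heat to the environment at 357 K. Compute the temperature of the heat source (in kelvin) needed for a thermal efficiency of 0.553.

From η = 1 − T_C/T_H, solving for T_H gives T_H = T_C/(1 − η) = 357.00/(1 − 0.553) = 799 K.

T_H ≈ 799 K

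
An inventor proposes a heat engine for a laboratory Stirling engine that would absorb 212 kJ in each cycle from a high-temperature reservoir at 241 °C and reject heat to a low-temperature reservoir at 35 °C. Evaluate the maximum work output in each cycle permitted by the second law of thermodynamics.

W_max ≈ 84.94 kJ

T_H = 241 °C → 241 + 273.15 = 514.15 K.
T_C = 35 °C → 35 + 273.15 = 308.15 K.
No engine can exceed the Carnot limit: η_max = 1 − T_C/T_H = 1 − 308.15/514.15 = 0.4007.
W_max = η_max · Q_H = 0.4007 × 212 = 84.94 kJ.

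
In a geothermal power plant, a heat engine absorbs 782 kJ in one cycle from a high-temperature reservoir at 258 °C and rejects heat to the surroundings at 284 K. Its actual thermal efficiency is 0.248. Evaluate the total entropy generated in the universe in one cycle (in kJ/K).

T_H = 258 °C → 258 + 273.15 = 531.15 K.
W = η·Q_H = 0.248 × 782 = 193.9 kJ, so Q_C = Q_H − W = 588.1 kJ.
The hot reservoir loses entropy Q_H/T_H = 782/531.15 = 1.472 kJ/K; the cold reservoir gains Q_C/T_C = 588.1/284.00 = 2.071 kJ/K.
ΔS_univ = −Q_H/T_H + Q_C/T_C = 0.5984 kJ/K (> 0, since η = 0.248 < η_Carnot = 0.465).

ΔS_univ ≈ 0.5984 kJ/K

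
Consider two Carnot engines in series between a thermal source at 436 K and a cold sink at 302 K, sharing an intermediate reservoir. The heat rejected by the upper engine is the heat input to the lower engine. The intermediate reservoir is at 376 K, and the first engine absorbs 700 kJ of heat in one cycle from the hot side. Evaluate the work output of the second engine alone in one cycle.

W₂ ≈ 119 kJ

Heat entering the second stage: Q_m = Q_H·(T_m/T_H) = 700 × 376.00/436.00 = 604 kJ.
Second-stage efficiency η₂ = 1 − T_C/T_m = 1 − 302.00/376.00 = 0.1968, so W₂ = η₂·Q_m = 119 kJ.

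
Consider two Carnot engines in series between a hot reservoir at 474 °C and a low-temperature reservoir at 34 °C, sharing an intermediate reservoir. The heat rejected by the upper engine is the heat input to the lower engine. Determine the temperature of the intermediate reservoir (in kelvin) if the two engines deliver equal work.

T_m ≈ 527 K

T_H = 474 °C → 474 + 273.15 = 747.15 K.
T_C = 34 °C → 34 + 273.15 = 307.15 K.
For reversible stages Q_m = Q_H·(T_m/T_H). Setting W₁ = Q_H(1 − T_m/T_H) equal to W₂ = Q_m(1 − T_C/T_m) = Q_H·(T_m − T_C)/T_H gives T_H − T_m = T_m − T_C, so T_m = (T_H + T_C)/2 = (747.15 + 307.15)/2 = 527 K.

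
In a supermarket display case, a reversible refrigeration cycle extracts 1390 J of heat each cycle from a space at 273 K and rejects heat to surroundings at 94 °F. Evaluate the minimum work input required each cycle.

T_H = 94 °F → (94 − 32) × 5/9 = 34.44 °C = 307.59 K.
COP_R = T_C/(T_H − T_C) = 273.00/34.59 = 7.8914.
W = Q_C/COP_R = 1390/7.8914 = 176 J.

W_in ≈ 176 J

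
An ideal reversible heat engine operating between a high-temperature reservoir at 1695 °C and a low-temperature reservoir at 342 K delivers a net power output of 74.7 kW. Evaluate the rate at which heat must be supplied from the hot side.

T_H = 1695 °C → 1695 + 273.15 = 1968.15 K.
η_rev = 1 − T_C/T_H = 1 − 342.00/1968.15 = 0.8262.
Q_H = W/η = 74.7/0.8262 = 90.4 kW.

Q̇_H ≈ 90.4 kW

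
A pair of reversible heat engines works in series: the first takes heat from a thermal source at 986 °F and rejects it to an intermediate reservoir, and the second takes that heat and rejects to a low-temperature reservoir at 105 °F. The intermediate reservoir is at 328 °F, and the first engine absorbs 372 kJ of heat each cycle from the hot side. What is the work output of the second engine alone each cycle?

W₂ ≈ 57.4 kJ

T_H = 986 °F → (986 − 32) × 5/9 = 530.00 °C = 803.15 K.
T_C = 105 °F → (105 − 32) × 5/9 = 40.56 °C = 313.71 K.
T_m = 328 °F → (328 − 32) × 5/9 = 164.44 °C = 437.59 K.
Heat entering the second stage: Q_m = Q_H·(T_m/T_H) = 372 × 437.59/803.15 = 203 kJ.
Second-stage efficiency η₂ = 1 − T_C/T_m = 1 − 313.71/437.59 = 0.2831, so W₂ = η₂·Q_m = 57.4 kJ.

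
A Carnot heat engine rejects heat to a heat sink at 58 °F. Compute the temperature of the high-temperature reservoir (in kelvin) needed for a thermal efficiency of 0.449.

T_H ≈ 522 K

T_C = 58 °F → (58 − 32) × 5/9 = 14.44 °C = 287.59 K.
From η = 1 − T_C/T_H, solving for T_H gives T_H = T_C/(1 − η) = 287.59/(1 − 0.449) = 522 K.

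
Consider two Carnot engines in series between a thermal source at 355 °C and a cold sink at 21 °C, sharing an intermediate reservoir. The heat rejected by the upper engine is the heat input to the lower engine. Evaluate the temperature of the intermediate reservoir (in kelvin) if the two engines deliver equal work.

T_m ≈ 461 K

T_H = 355 °C → 355 + 273.15 = 628.15 K.
T_C = 21 °C → 21 + 273.15 = 294.15 K.
For reversible stages Q_m = Q_H·(T_m/T_H). Setting W₁ = Q_H(1 − T_m/T_H) equal to W₂ = Q_m(1 − T_C/T_m) = Q_H·(T_m − T_C)/T_H gives T_H − T_m = T_m − T_C, so T_m = (T_H + T_C)/2 = (628.15 + 294.15)/2 = 461 K.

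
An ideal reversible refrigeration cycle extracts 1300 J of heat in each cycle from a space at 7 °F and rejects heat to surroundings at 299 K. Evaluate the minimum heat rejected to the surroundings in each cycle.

Q_H ≈ 1500 J

T_C = 7 °F → (7 − 32) × 5/9 = -13.89 °C = 259.26 K.
For a reversible cycle Q_H/Q_C = T_H/T_C, so Q_H = Q_C·T_H/T_C = 1300 × 299.00/259.26 = 1500 J.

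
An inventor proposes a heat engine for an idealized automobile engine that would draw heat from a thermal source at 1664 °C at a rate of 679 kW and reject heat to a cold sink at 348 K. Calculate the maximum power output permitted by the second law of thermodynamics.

Ẇ_max ≈ 557 kW

T_H = 1664 °C → 1664 + 273.15 = 1937.15 K.
No engine can exceed the Carnot limit: η_max = 1 − T_C/T_H = 1 − 348.00/1937.15 = 0.8204.
W_max = η_max · Q_H = 0.8204 × 679 = 557 kW.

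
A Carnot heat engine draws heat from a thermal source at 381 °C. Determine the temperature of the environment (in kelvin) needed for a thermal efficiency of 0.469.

T_H = 381 °C → 381 + 273.15 = 654.15 K.
From η = 1 − T_C/T_H, T_C = T_H·(1 − η) = 654.15 × (1 − 0.469) = 347 K.

T_C ≈ 347 K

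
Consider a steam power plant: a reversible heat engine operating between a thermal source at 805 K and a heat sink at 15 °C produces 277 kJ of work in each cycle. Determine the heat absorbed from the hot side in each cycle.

Q_H ≈ 431 kJ

T_C = 15 °C → 15 + 273.15 = 288.15 K.
The Carnot efficiency is η = 1 − T_C/T_H = 1 − 288.15/805.00 = 0.6420.
Q_H = W/η = 277/0.6420 = 431 kJ.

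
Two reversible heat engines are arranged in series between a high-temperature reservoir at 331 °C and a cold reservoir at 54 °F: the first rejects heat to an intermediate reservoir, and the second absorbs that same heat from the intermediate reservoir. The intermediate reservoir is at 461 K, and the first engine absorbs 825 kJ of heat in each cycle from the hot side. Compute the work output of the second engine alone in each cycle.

T_H = 331 °C → 331 + 273.15 = 604.15 K.
T_C = 54 °F → (54 − 32) × 5/9 = 12.22 °C = 285.37 K.
Heat entering the second stage: Q_m = Q_H·(T_m/T_H) = 825 × 461.00/604.15 = 629.5 kJ.
Second-stage efficiency η₂ = 1 − T_C/T_m = 1 − 285.37/461.00 = 0.3810, so W₂ = η₂·Q_m = 239.8 kJ.

W₂ ≈ 239.8 kJ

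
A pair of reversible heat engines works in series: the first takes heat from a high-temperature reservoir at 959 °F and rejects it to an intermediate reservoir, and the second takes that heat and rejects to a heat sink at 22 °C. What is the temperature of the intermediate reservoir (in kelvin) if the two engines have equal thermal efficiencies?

T_H = 959 °F → (959 − 32) × 5/9 = 515.00 °C = 788.15 K.
T_C = 22 °C → 22 + 273.15 = 295.15 K.
Equal efficiencies require 1 − T_m/T_H = 1 − T_C/T_m, i.e. T_m/T_H = T_C/T_m, so T_m = √(T_H·T_C) = √(788.15 × 295.15) = 482.3 K.

T_m ≈ 482.3 K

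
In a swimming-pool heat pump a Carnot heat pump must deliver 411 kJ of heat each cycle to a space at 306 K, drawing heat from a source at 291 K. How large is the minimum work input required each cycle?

W_in ≈ 20.1 kJ

The Carnot heat-pump COP is COP_HP = T_H/(T_H − T_C) = 306.00/15.00 = 20.4000.
W = Q_H/COP_HP = 411/20.4000 = 20.1 kJ.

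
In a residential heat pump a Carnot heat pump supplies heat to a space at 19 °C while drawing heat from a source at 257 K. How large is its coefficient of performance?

T_H = 19 °C → 19 + 273.15 = 292.15 K.
COP_HP = T_H/(T_H − T_C) = 292.15/(292.15 − 257.00) = 8.312.

COP_HP ≈ 8.312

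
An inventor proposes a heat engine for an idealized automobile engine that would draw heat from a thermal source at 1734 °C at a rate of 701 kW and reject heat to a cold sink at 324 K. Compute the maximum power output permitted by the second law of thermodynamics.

T_H = 1734 °C → 1734 + 273.15 = 2007.15 K.
By the Carnot theorem, η_max = 1 − T_C/T_H = 1 − 324.00/2007.15 = 0.8386.
W_max = η_max · Q_H = 0.8386 × 701 = 588 kW.

Ẇ_max ≈ 588 kW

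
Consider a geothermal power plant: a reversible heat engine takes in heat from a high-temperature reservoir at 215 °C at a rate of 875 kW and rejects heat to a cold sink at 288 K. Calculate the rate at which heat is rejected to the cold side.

T_H = 215 °C → 215 + 273.15 = 488.15 K.
Carnot efficiency: η = 1 − T_C/T_H = 1 − 288.00/488.15 = 0.4100.
For a reversible cycle Q_C/Q_H = T_C/T_H, so Q_C = 875 × 288.00/488.15 = 516.2 kW.

Q̇_C ≈ 516.2 kW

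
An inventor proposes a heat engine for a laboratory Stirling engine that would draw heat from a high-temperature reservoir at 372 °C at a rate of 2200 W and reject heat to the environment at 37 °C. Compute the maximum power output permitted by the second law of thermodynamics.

T_H = 372 °C → 372 + 273.15 = 645.15 K.
T_C = 37 °C → 37 + 273.15 = 310.15 K.
By the Carnot theorem, η_max = 1 − T_C/T_H = 1 − 310.15/645.15 = 0.5193.
W_max = η_max · Q_H = 0.5193 × 2200 = 1140 W.

Ẇ_max ≈ 1140 W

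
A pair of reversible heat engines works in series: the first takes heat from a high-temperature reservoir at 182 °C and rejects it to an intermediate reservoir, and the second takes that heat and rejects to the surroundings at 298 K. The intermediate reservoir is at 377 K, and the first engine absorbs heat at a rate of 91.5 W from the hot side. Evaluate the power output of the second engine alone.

Ẇ₂ ≈ 15.9 W

T_H = 182 °C → 182 + 273.15 = 455.15 K.
Heat entering the second stage: Q_m = Q_H·(T_m/T_H) = 91.5 × 377.00/455.15 = 75.8 W.
Second-stage efficiency η₂ = 1 − T_C/T_m = 1 − 298.00/377.00 = 0.2095, so W₂ = η₂·Q_m = 15.9 W.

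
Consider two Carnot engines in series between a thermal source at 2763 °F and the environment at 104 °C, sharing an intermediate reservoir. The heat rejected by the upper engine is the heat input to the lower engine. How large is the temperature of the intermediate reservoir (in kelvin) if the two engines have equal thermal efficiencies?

T_H = 2763 °F → (2763 − 32) × 5/9 = 1517.22 °C = 1790.37 K.
T_C = 104 °C → 104 + 273.15 = 377.15 K.
Equal efficiencies require 1 − T_m/T_H = 1 − T_C/T_m, i.e. T_m/T_H = T_C/T_m, so T_m = √(T_H·T_C) = √(1790.37 × 377.15) = 822 K.

T_m ≈ 822 K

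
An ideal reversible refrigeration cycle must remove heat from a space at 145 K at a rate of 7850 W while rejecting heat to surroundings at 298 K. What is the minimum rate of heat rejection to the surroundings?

For a reversible cycle Q_H/Q_C = T_H/T_C, so Q_H = Q_C·T_H/T_C = 7850 × 298.00/145.00 = 16100 W.

Q̇_H ≈ 16100 W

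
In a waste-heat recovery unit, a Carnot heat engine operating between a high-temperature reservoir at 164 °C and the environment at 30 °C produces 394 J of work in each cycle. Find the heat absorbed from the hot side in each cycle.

T_H = 164 °C → 164 + 273.15 = 437.15 K.
T_C = 30 °C → 30 + 273.15 = 303.15 K.
For a reversible engine, η = 1 − T_C/T_H = 1 − 303.15/437.15 = 0.3065.
Q_H = W/η = 394/0.3065 = 1285 J.

Q_H ≈ 1285 J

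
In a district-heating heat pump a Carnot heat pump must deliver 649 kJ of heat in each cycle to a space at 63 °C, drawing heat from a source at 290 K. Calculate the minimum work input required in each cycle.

W_in ≈ 89.1 kJ

T_H = 63 °C → 63 + 273.15 = 336.15 K.
For a reversible heat pump, COP_HP = T_H/(T_H − T_C) = 336.15/46.15 = 7.2839.
W = Q_H/COP_HP = 649/7.2839 = 89.1 kJ.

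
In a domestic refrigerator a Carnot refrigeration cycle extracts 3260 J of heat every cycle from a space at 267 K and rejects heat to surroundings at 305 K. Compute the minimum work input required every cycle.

For a reversible refrigerator, COP_R = T_C/(T_H − T_C) = 267.00/38.00 = 7.0263.
W = Q_C/COP_R = 3260/7.0263 = 464.0 J.

W_in ≈ 464.0 J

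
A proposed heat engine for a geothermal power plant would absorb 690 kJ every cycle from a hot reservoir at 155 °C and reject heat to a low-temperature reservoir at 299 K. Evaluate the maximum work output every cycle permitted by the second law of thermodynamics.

W_max ≈ 208 kJ

T_H = 155 °C → 155 + 273.15 = 428.15 K.
The upper bound on efficiency is η_max = 1 − T_C/T_H = 1 − 299.00/428.15 = 0.3016.
W_max = η_max · Q_H = 0.3016 × 690 = 208 kJ.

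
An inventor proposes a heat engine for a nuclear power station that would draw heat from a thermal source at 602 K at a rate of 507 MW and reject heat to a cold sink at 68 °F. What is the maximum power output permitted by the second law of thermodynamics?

T_C = 68 °F → (68 − 32) × 5/9 = 20.00 °C = 293.15 K.
No engine can exceed the Carnot limit: η_max = 1 − T_C/T_H = 1 − 293.15/602.00 = 0.5130.
W_max = η_max · Q_H = 0.5130 × 507 = 260.1 MW.

Ẇ_max ≈ 260.1 MW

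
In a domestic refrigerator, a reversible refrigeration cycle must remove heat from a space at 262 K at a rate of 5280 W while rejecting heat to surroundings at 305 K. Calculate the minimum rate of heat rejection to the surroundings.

For a reversible cycle Q_H/Q_C = T_H/T_C, so Q_H = Q_C·T_H/T_C = 5280 × 305.00/262.00 = 6150 W.

Q̇_H ≈ 6150 W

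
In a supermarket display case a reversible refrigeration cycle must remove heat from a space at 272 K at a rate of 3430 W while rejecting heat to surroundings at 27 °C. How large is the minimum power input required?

T_H = 27 °C → 27 + 273.15 = 300.15 K.
For a reversible refrigerator, COP_R = T_C/(T_H − T_C) = 272.00/28.15 = 9.6625.
W = Q_C/COP_R = 3430/9.6625 = 355 W.

Ẇ_in ≈ 355 W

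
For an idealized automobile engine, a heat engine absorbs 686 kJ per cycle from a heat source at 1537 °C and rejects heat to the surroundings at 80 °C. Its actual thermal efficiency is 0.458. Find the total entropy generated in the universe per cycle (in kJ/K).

T_H = 1537 °C → 1537 + 273.15 = 1810.15 K.
T_C = 80 °C → 80 + 273.15 = 353.15 K.
W = η·Q_H = 0.458 × 686 = 314.2 kJ, so Q_C = Q_H − W = 371.8 kJ.
The hot reservoir loses entropy Q_H/T_H = 686/1810.15 = 0.3790 kJ/K; the cold reservoir gains Q_C/T_C = 371.8/353.15 = 1.053 kJ/K.
ΔS_univ = −Q_H/T_H + Q_C/T_C = 0.674 kJ/K (> 0, since η = 0.458 < η_Carnot = 0.805).

ΔS_univ ≈ 0.674 kJ/K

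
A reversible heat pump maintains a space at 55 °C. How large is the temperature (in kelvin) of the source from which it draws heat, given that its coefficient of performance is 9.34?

T_C ≈ 293 K

T_H = 55 °C → 55 + 273.15 = 328.15 K.
COP_HP = T_H/(T_H − T_C) ⇒ T_C = T_H·(COP_HP − 1)/COP_HP = 328.15 × (9.34 − 1)/9.34 = 293 K.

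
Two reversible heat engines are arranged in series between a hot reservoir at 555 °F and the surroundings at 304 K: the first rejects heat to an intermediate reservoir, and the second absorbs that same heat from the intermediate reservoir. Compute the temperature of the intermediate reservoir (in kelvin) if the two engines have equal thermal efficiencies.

T_m ≈ 414 K

T_H = 555 °F → (555 − 32) × 5/9 = 290.56 °C = 563.71 K.
Equal efficiencies require 1 − T_m/T_H = 1 − T_C/T_m, i.e. T_m/T_H = T_C/T_m, so T_m = √(T_H·T_C) = √(563.71 × 304.00) = 414 K.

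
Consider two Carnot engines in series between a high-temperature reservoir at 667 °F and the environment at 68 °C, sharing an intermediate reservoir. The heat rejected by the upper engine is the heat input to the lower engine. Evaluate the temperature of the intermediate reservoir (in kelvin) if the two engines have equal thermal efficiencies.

T_m ≈ 462.1 K

T_H = 667 °F → (667 − 32) × 5/9 = 352.78 °C = 625.93 K.
T_C = 68 °C → 68 + 273.15 = 341.15 K.
Equal efficiencies require 1 − T_m/T_H = 1 − T_C/T_m, i.e. T_m/T_H = T_C/T_m, so T_m = √(T_H·T_C) = √(625.93 × 341.15) = 462.1 K.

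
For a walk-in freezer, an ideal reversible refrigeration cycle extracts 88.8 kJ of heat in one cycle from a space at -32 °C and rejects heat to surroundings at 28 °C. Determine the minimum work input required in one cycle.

T_H = 28 °C → 28 + 273.15 = 301.15 K.
T_C = -32 °C → -32 + 273.15 = 241.15 K.
The reversible coefficient of performance is COP_R = T_C/(T_H − T_C) = 241.15/60.00 = 4.0192.
W = Q_C/COP_R = 88.8/4.0192 = 22.1 kJ.

W_in ≈ 22.1 kJ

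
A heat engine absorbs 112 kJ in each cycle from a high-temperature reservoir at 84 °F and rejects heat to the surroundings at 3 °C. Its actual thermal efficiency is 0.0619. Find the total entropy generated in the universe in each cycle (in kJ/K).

T_H = 84 °F → (84 − 32) × 5/9 = 28.89 °C = 302.04 K.
T_C = 3 °C → 3 + 273.15 = 276.15 K.
W = η·Q_H = 0.0619 × 112 = 6.933 kJ, so Q_C = Q_H − W = 105.1 kJ.
Reservoir entropy changes: ΔS_H = −Q_H/T_H = −112/302.04 = -0.3708 kJ/K and ΔS_C = +Q_C/T_C = 105.1/276.15 = 0.3805 kJ/K.
ΔS_univ = −Q_H/T_H + Q_C/T_C = 0.009658 kJ/K (> 0, since η = 0.0619 < η_Carnot = 0.086).

ΔS_univ ≈ 0.009658 kJ/K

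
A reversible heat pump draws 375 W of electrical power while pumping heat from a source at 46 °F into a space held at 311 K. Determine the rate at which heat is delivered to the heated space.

Q̇_H ≈ 3880 W

T_C = 46 °F → (46 − 32) × 5/9 = 7.78 °C = 280.93 K.
For a reversible heat pump, COP_HP = T_H/(T_H − T_C) = 311.00/30.07 = 10.3418.
Q_H = COP_HP · W = 10.3418 × 375 = 3880 W.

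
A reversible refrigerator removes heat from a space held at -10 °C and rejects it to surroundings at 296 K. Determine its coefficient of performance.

COP_R ≈ 8.01

T_C = -10 °C → -10 + 273.15 = 263.15 K.
Carnot COP: COP_R = T_C/(T_H − T_C) = 263.15/(296.00 − 263.15) = 8.01.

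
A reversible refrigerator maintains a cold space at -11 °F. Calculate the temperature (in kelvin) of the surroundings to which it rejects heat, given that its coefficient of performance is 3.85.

T_H ≈ 314 K

T_C = -11 °F → (-11 − 32) × 5/9 = -23.89 °C = 249.26 K.
COP_R = T_C/(T_H − T_C) ⇒ T_H = T_C·(1 + 1/COP_R) = 249.26 × (1 + 1/3.85) = 314 K.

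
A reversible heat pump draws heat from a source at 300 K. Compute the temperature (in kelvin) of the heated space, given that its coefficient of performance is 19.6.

T_H ≈ 316 K

COP_HP = T_H/(T_H − T_C) ⇒ T_H = T_C·COP_HP/(COP_HP − 1) = 300.00 × 19.6/(19.6 − 1) = 316 K.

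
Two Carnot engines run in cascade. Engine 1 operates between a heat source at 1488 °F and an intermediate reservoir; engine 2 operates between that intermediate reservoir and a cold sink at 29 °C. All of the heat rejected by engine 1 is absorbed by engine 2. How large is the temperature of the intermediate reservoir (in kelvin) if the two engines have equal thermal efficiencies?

T_H = 1488 °F → (1488 − 32) × 5/9 = 808.89 °C = 1082.04 K.
T_C = 29 °C → 29 + 273.15 = 302.15 K.
Equal efficiencies require 1 − T_m/T_H = 1 − T_C/T_m, i.e. T_m/T_H = T_C/T_m, so T_m = √(T_H·T_C) = √(1082.04 × 302.15) = 572 K.

T_m ≈ 572 K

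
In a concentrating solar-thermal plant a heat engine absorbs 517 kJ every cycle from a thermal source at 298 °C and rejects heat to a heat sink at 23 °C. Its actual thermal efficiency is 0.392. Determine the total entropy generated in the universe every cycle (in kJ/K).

T_H = 298 °C → 298 + 273.15 = 571.15 K.
T_C = 23 °C → 23 + 273.15 = 296.15 K.
W = η·Q_H = 0.392 × 517 = 202.7 kJ, so Q_C = Q_H − W = 314.3 kJ.
The hot reservoir loses entropy Q_H/T_H = 517/571.15 = 0.9052 kJ/K; the cold reservoir gains Q_C/T_C = 314.3/296.15 = 1.061 kJ/K.
ΔS_univ = −Q_H/T_H + Q_C/T_C = 0.1562 kJ/K (> 0, since η = 0.392 < η_Carnot = 0.481).

ΔS_univ ≈ 0.1562 kJ/K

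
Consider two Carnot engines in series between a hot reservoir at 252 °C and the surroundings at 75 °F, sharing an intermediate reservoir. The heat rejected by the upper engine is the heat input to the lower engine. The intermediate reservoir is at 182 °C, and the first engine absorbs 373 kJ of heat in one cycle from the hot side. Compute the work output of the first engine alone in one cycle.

W₁ ≈ 49.7 kJ

T_H = 252 °C → 252 + 273.15 = 525.15 K.
T_C = 75 °F → (75 − 32) × 5/9 = 23.89 °C = 297.04 K.
T_m = 182 °C → 182 + 273.15 = 455.15 K.
First-stage efficiency η₁ = 1 − T_m/T_H = 1 − 455.15/525.15 = 0.1333.
W₁ = η₁·Q_H = 0.1333 × 373 = 49.7 kJ.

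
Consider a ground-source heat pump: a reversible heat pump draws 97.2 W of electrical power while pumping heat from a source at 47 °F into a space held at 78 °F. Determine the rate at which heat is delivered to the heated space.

T_H = 78 °F → (78 − 32) × 5/9 = 25.56 °C = 298.71 K.
T_C = 47 °F → (47 − 32) × 5/9 = 8.33 °C = 281.48 K.
Reversible heating COP: COP_HP = T_H/(T_H − T_C) = 298.71/17.22 = 17.3442.
Q_H = COP_HP · W = 17.3442 × 97.2 = 1690 W.

Q̇_H ≈ 1690 W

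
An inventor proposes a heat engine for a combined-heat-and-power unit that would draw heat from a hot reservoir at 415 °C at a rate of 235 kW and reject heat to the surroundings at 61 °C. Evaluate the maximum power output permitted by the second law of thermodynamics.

T_H = 415 °C → 415 + 273.15 = 688.15 K.
T_C = 61 °C → 61 + 273.15 = 334.15 K.
No engine can exceed the Carnot limit: η_max = 1 − T_C/T_H = 1 − 334.15/688.15 = 0.5144.
W_max = η_max · Q_H = 0.5144 × 235 = 120.9 kW.

Ẇ_max ≈ 120.9 kW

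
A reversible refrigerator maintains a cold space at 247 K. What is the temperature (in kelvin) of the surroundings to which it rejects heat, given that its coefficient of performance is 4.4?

T_H ≈ 303 K

COP_R = T_C/(T_H − T_C) ⇒ T_H = T_C·(1 + 1/COP_R) = 247.00 × (1 + 1/4.4) = 303 K.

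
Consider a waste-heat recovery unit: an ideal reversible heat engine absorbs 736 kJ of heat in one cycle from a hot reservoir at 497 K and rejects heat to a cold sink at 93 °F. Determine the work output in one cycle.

T_C = 93 °F → (93 − 32) × 5/9 = 33.89 °C = 307.04 K.
For a reversible engine, η = 1 − T_C/T_H = 1 − 307.04/497.00 = 0.3822.
W = η·Q_H = 0.3822 × 736 = 281 kJ.

W ≈ 281 kJ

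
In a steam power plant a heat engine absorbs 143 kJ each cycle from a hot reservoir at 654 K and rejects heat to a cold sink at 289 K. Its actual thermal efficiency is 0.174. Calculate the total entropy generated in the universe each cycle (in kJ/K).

W = η·Q_H = 0.174 × 143 = 24.88 kJ, so Q_C = Q_H − W = 118.1 kJ.
Entropy balance on the reservoirs: −Q_H/T_H = -0.2187 kJ/K, +Q_C/T_C = 0.4087 kJ/K.
ΔS_univ = −Q_H/T_H + Q_C/T_C = 0.190 kJ/K (> 0, since η = 0.174 < η_Carnot = 0.558).

ΔS_univ ≈ 0.190 kJ/K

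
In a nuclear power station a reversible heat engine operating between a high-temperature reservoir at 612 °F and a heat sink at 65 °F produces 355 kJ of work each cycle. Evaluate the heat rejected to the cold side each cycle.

T_H = 612 °F → (612 − 32) × 5/9 = 322.22 °C = 595.37 K.
T_C = 65 °F → (65 − 32) × 5/9 = 18.33 °C = 291.48 K.
Since the cycle is reversible, η = 1 − T_C/T_H = 1 − 291.48/595.37 = 0.5104.
Since Q_C/Q_H = T_C/T_H and Q_H = W/η, Q_C = W·T_C/(T_H − T_C) = 355 × 291.48/303.89 = 340.5 kJ.

Q_C ≈ 340.5 kJ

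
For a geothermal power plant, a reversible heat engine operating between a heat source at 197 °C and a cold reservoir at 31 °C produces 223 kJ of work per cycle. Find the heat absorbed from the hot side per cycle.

T_H = 197 °C → 197 + 273.15 = 470.15 K.
T_C = 31 °C → 31 + 273.15 = 304.15 K.
Since the cycle is reversible, η = 1 − T_C/T_H = 1 − 304.15/470.15 = 0.3531.
Q_H = W/η = 223/0.3531 = 632 kJ.

Q_H ≈ 632 kJ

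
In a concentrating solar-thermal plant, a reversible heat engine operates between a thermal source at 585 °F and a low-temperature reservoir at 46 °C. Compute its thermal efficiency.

η ≈ 0.4501

T_H = 585 °F → (585 − 32) × 5/9 = 307.22 °C = 580.37 K.
T_C = 46 °C → 46 + 273.15 = 319.15 K.
η_rev = 1 − T_C/T_H = 1 − 319.15/580.37 = 0.4501.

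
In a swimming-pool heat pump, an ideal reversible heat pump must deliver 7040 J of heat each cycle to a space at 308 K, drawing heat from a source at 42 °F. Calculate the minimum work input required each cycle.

W_in ≈ 670 J

T_C = 42 °F → (42 − 32) × 5/9 = 5.56 °C = 278.71 K.
Reversible heating COP: COP_HP = T_H/(T_H − T_C) = 308.00/29.29 = 10.5139.
W = Q_H/COP_HP = 7040/10.5139 = 670 J.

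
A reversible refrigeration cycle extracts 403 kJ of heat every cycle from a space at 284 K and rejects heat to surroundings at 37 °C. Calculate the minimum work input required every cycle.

W_in ≈ 37.1 kJ

T_H = 37 °C → 37 + 273.15 = 310.15 K.
Carnot COP: COP_R = T_C/(T_H − T_C) = 284.00/26.15 = 10.8604.
W = Q_C/COP_R = 403/10.8604 = 37.1 kJ.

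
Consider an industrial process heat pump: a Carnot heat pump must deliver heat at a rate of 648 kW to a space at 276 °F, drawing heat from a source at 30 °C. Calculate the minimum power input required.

Ẇ_in ≈ 167 kW

T_H = 276 °F → (276 − 32) × 5/9 = 135.56 °C = 408.71 K.
T_C = 30 °C → 30 + 273.15 = 303.15 K.
The Carnot heat-pump COP is COP_HP = T_H/(T_H − T_C) = 408.71/105.56 = 3.8719.
W = Q_H/COP_HP = 648/3.8719 = 167 kW.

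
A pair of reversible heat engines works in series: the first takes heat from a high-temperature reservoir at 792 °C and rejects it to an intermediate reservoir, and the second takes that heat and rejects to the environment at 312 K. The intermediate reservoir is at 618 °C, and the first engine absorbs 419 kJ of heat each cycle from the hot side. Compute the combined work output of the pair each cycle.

T_H = 792 °C → 792 + 273.15 = 1065.15 K.
Two reversible stages in series are equivalent to a single Carnot engine between T_H and T_C, so η_total = 1 − T_C/T_H = 1 − 312.00/1065.15 = 0.7071.
W_total = η_total · Q_H = 0.7071 × 419 = 296 kJ.

W_total ≈ 296 kJ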